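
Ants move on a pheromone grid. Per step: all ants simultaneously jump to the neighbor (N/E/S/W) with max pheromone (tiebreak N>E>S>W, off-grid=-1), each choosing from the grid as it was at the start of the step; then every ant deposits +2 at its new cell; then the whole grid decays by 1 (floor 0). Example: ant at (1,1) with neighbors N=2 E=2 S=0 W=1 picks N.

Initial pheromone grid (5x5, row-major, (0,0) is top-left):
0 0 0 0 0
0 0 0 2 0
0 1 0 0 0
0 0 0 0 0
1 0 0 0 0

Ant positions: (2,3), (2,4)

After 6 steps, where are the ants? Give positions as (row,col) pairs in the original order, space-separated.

Step 1: ant0:(2,3)->N->(1,3) | ant1:(2,4)->N->(1,4)
  grid max=3 at (1,3)
Step 2: ant0:(1,3)->E->(1,4) | ant1:(1,4)->W->(1,3)
  grid max=4 at (1,3)
Step 3: ant0:(1,4)->W->(1,3) | ant1:(1,3)->E->(1,4)
  grid max=5 at (1,3)
Step 4: ant0:(1,3)->E->(1,4) | ant1:(1,4)->W->(1,3)
  grid max=6 at (1,3)
Step 5: ant0:(1,4)->W->(1,3) | ant1:(1,3)->E->(1,4)
  grid max=7 at (1,3)
Step 6: ant0:(1,3)->E->(1,4) | ant1:(1,4)->W->(1,3)
  grid max=8 at (1,3)

(1,4) (1,3)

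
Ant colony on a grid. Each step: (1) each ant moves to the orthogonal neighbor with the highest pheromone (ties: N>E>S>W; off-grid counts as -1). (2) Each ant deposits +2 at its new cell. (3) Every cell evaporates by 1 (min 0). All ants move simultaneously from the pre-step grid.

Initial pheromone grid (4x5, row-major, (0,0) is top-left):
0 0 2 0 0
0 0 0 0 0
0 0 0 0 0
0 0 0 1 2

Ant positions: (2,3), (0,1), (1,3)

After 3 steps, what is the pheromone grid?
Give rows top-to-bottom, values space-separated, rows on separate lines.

After step 1: ants at (3,3),(0,2),(0,3)
  0 0 3 1 0
  0 0 0 0 0
  0 0 0 0 0
  0 0 0 2 1
After step 2: ants at (3,4),(0,3),(0,2)
  0 0 4 2 0
  0 0 0 0 0
  0 0 0 0 0
  0 0 0 1 2
After step 3: ants at (3,3),(0,2),(0,3)
  0 0 5 3 0
  0 0 0 0 0
  0 0 0 0 0
  0 0 0 2 1

0 0 5 3 0
0 0 0 0 0
0 0 0 0 0
0 0 0 2 1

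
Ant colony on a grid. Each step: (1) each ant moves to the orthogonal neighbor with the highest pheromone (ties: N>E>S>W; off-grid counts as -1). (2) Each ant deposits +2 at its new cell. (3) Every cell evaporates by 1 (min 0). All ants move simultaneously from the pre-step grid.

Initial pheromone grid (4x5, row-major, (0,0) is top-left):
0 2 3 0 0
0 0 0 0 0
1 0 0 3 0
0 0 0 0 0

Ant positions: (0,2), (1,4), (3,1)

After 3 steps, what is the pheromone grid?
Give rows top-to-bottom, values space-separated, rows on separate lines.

After step 1: ants at (0,1),(0,4),(2,1)
  0 3 2 0 1
  0 0 0 0 0
  0 1 0 2 0
  0 0 0 0 0
After step 2: ants at (0,2),(1,4),(1,1)
  0 2 3 0 0
  0 1 0 0 1
  0 0 0 1 0
  0 0 0 0 0
After step 3: ants at (0,1),(0,4),(0,1)
  0 5 2 0 1
  0 0 0 0 0
  0 0 0 0 0
  0 0 0 0 0

0 5 2 0 1
0 0 0 0 0
0 0 0 0 0
0 0 0 0 0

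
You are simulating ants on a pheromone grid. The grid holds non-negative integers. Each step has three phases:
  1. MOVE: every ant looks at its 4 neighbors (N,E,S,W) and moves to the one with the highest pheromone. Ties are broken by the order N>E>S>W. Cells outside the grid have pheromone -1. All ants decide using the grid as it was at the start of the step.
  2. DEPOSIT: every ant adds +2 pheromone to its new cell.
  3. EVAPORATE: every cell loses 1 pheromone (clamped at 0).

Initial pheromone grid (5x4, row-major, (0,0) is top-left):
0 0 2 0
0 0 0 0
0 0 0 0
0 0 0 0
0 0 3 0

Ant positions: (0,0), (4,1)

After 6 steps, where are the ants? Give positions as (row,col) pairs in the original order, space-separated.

Step 1: ant0:(0,0)->E->(0,1) | ant1:(4,1)->E->(4,2)
  grid max=4 at (4,2)
Step 2: ant0:(0,1)->E->(0,2) | ant1:(4,2)->N->(3,2)
  grid max=3 at (4,2)
Step 3: ant0:(0,2)->E->(0,3) | ant1:(3,2)->S->(4,2)
  grid max=4 at (4,2)
Step 4: ant0:(0,3)->W->(0,2) | ant1:(4,2)->N->(3,2)
  grid max=3 at (4,2)
Step 5: ant0:(0,2)->E->(0,3) | ant1:(3,2)->S->(4,2)
  grid max=4 at (4,2)
Step 6: ant0:(0,3)->W->(0,2) | ant1:(4,2)->N->(3,2)
  grid max=3 at (4,2)

(0,2) (3,2)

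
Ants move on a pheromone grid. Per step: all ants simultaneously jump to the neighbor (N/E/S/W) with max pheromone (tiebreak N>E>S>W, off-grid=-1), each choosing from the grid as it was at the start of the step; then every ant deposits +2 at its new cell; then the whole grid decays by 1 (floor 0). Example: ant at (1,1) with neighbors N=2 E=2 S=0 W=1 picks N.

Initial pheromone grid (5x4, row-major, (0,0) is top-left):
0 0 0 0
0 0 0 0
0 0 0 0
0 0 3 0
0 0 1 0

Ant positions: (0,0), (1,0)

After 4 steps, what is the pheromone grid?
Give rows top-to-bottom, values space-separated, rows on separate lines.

After step 1: ants at (0,1),(0,0)
  1 1 0 0
  0 0 0 0
  0 0 0 0
  0 0 2 0
  0 0 0 0
After step 2: ants at (0,0),(0,1)
  2 2 0 0
  0 0 0 0
  0 0 0 0
  0 0 1 0
  0 0 0 0
After step 3: ants at (0,1),(0,0)
  3 3 0 0
  0 0 0 0
  0 0 0 0
  0 0 0 0
  0 0 0 0
After step 4: ants at (0,0),(0,1)
  4 4 0 0
  0 0 0 0
  0 0 0 0
  0 0 0 0
  0 0 0 0

4 4 0 0
0 0 0 0
0 0 0 0
0 0 0 0
0 0 0 0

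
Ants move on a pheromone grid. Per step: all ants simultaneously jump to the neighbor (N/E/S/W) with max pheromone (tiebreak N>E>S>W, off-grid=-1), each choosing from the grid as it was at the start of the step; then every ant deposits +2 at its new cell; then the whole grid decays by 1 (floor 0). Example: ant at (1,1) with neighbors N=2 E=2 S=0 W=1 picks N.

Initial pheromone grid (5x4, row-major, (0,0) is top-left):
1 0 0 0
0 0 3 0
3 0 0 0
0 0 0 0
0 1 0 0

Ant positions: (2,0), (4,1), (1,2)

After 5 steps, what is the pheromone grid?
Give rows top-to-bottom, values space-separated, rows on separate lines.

After step 1: ants at (1,0),(3,1),(0,2)
  0 0 1 0
  1 0 2 0
  2 0 0 0
  0 1 0 0
  0 0 0 0
After step 2: ants at (2,0),(2,1),(1,2)
  0 0 0 0
  0 0 3 0
  3 1 0 0
  0 0 0 0
  0 0 0 0
After step 3: ants at (2,1),(2,0),(0,2)
  0 0 1 0
  0 0 2 0
  4 2 0 0
  0 0 0 0
  0 0 0 0
After step 4: ants at (2,0),(2,1),(1,2)
  0 0 0 0
  0 0 3 0
  5 3 0 0
  0 0 0 0
  0 0 0 0
After step 5: ants at (2,1),(2,0),(0,2)
  0 0 1 0
  0 0 2 0
  6 4 0 0
  0 0 0 0
  0 0 0 0

0 0 1 0
0 0 2 0
6 4 0 0
0 0 0 0
0 0 0 0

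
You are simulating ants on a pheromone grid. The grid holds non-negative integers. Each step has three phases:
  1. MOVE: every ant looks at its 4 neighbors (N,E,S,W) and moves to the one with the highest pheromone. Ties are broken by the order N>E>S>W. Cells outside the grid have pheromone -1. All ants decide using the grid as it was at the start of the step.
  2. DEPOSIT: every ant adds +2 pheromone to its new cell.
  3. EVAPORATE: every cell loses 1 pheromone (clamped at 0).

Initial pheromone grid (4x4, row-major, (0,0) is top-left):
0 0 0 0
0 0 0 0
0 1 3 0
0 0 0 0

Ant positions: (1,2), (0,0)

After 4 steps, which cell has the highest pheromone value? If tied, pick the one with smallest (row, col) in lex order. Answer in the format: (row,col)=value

Answer: (2,2)=5

Derivation:
Step 1: ant0:(1,2)->S->(2,2) | ant1:(0,0)->E->(0,1)
  grid max=4 at (2,2)
Step 2: ant0:(2,2)->N->(1,2) | ant1:(0,1)->E->(0,2)
  grid max=3 at (2,2)
Step 3: ant0:(1,2)->S->(2,2) | ant1:(0,2)->S->(1,2)
  grid max=4 at (2,2)
Step 4: ant0:(2,2)->N->(1,2) | ant1:(1,2)->S->(2,2)
  grid max=5 at (2,2)
Final grid:
  0 0 0 0
  0 0 3 0
  0 0 5 0
  0 0 0 0
Max pheromone 5 at (2,2)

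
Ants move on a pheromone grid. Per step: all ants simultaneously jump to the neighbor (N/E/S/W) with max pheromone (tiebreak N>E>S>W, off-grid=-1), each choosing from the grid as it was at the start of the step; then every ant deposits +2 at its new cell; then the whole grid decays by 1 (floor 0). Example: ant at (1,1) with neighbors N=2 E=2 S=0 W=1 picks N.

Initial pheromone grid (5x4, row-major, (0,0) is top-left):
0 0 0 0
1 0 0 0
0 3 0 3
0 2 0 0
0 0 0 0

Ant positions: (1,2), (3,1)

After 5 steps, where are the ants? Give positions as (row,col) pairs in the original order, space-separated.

Step 1: ant0:(1,2)->N->(0,2) | ant1:(3,1)->N->(2,1)
  grid max=4 at (2,1)
Step 2: ant0:(0,2)->E->(0,3) | ant1:(2,1)->S->(3,1)
  grid max=3 at (2,1)
Step 3: ant0:(0,3)->S->(1,3) | ant1:(3,1)->N->(2,1)
  grid max=4 at (2,1)
Step 4: ant0:(1,3)->N->(0,3) | ant1:(2,1)->S->(3,1)
  grid max=3 at (2,1)
Step 5: ant0:(0,3)->S->(1,3) | ant1:(3,1)->N->(2,1)
  grid max=4 at (2,1)

(1,3) (2,1)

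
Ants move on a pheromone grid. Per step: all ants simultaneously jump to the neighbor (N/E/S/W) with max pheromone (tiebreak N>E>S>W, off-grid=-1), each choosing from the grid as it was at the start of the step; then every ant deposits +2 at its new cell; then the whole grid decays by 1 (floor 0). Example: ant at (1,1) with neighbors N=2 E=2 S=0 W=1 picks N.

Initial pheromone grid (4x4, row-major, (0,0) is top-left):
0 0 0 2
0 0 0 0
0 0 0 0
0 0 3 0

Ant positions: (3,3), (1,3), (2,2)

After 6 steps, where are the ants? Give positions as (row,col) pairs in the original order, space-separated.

Step 1: ant0:(3,3)->W->(3,2) | ant1:(1,3)->N->(0,3) | ant2:(2,2)->S->(3,2)
  grid max=6 at (3,2)
Step 2: ant0:(3,2)->N->(2,2) | ant1:(0,3)->S->(1,3) | ant2:(3,2)->N->(2,2)
  grid max=5 at (3,2)
Step 3: ant0:(2,2)->S->(3,2) | ant1:(1,3)->N->(0,3) | ant2:(2,2)->S->(3,2)
  grid max=8 at (3,2)
Step 4: ant0:(3,2)->N->(2,2) | ant1:(0,3)->S->(1,3) | ant2:(3,2)->N->(2,2)
  grid max=7 at (3,2)
Step 5: ant0:(2,2)->S->(3,2) | ant1:(1,3)->N->(0,3) | ant2:(2,2)->S->(3,2)
  grid max=10 at (3,2)
Step 6: ant0:(3,2)->N->(2,2) | ant1:(0,3)->S->(1,3) | ant2:(3,2)->N->(2,2)
  grid max=9 at (3,2)

(2,2) (1,3) (2,2)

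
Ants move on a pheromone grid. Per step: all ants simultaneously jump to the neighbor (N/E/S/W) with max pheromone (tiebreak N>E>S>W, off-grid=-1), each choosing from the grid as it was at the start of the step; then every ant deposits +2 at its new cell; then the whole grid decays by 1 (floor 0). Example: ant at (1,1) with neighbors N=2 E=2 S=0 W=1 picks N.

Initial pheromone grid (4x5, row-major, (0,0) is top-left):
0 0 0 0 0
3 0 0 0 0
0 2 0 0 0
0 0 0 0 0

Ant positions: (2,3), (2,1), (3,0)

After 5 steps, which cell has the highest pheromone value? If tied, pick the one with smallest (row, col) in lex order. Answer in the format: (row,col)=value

Answer: (1,0)=6

Derivation:
Step 1: ant0:(2,3)->N->(1,3) | ant1:(2,1)->N->(1,1) | ant2:(3,0)->N->(2,0)
  grid max=2 at (1,0)
Step 2: ant0:(1,3)->N->(0,3) | ant1:(1,1)->W->(1,0) | ant2:(2,0)->N->(1,0)
  grid max=5 at (1,0)
Step 3: ant0:(0,3)->E->(0,4) | ant1:(1,0)->N->(0,0) | ant2:(1,0)->N->(0,0)
  grid max=4 at (1,0)
Step 4: ant0:(0,4)->S->(1,4) | ant1:(0,0)->S->(1,0) | ant2:(0,0)->S->(1,0)
  grid max=7 at (1,0)
Step 5: ant0:(1,4)->N->(0,4) | ant1:(1,0)->N->(0,0) | ant2:(1,0)->N->(0,0)
  grid max=6 at (1,0)
Final grid:
  5 0 0 0 1
  6 0 0 0 0
  0 0 0 0 0
  0 0 0 0 0
Max pheromone 6 at (1,0)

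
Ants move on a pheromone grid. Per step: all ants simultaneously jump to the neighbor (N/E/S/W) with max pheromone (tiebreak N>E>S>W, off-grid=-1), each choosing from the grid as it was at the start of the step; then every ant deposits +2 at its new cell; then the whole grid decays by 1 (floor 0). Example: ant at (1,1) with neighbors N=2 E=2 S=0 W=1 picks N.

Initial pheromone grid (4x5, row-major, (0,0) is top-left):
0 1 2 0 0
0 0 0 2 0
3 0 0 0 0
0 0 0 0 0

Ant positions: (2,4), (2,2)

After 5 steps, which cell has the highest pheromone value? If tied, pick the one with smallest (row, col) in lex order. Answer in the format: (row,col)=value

Answer: (0,3)=5

Derivation:
Step 1: ant0:(2,4)->N->(1,4) | ant1:(2,2)->N->(1,2)
  grid max=2 at (2,0)
Step 2: ant0:(1,4)->W->(1,3) | ant1:(1,2)->N->(0,2)
  grid max=2 at (0,2)
Step 3: ant0:(1,3)->N->(0,3) | ant1:(0,2)->E->(0,3)
  grid max=3 at (0,3)
Step 4: ant0:(0,3)->S->(1,3) | ant1:(0,3)->S->(1,3)
  grid max=4 at (1,3)
Step 5: ant0:(1,3)->N->(0,3) | ant1:(1,3)->N->(0,3)
  grid max=5 at (0,3)
Final grid:
  0 0 0 5 0
  0 0 0 3 0
  0 0 0 0 0
  0 0 0 0 0
Max pheromone 5 at (0,3)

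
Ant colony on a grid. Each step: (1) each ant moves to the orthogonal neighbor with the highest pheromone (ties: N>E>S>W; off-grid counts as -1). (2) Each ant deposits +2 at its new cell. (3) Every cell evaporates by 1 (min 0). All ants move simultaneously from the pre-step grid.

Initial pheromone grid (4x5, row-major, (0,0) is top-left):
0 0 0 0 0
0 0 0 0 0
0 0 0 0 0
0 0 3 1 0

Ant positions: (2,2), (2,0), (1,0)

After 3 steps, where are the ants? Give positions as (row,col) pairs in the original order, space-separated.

Step 1: ant0:(2,2)->S->(3,2) | ant1:(2,0)->N->(1,0) | ant2:(1,0)->N->(0,0)
  grid max=4 at (3,2)
Step 2: ant0:(3,2)->N->(2,2) | ant1:(1,0)->N->(0,0) | ant2:(0,0)->S->(1,0)
  grid max=3 at (3,2)
Step 3: ant0:(2,2)->S->(3,2) | ant1:(0,0)->S->(1,0) | ant2:(1,0)->N->(0,0)
  grid max=4 at (3,2)

(3,2) (1,0) (0,0)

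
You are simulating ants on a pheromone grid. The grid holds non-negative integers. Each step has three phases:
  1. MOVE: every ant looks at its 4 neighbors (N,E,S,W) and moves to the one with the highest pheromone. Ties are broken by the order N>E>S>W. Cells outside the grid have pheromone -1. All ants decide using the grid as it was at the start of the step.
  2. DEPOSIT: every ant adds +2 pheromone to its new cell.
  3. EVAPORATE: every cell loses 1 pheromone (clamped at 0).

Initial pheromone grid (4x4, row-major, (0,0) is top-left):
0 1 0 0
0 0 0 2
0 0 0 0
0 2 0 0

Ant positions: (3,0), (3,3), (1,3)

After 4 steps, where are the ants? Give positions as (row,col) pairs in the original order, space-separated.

Step 1: ant0:(3,0)->E->(3,1) | ant1:(3,3)->N->(2,3) | ant2:(1,3)->N->(0,3)
  grid max=3 at (3,1)
Step 2: ant0:(3,1)->N->(2,1) | ant1:(2,3)->N->(1,3) | ant2:(0,3)->S->(1,3)
  grid max=4 at (1,3)
Step 3: ant0:(2,1)->S->(3,1) | ant1:(1,3)->N->(0,3) | ant2:(1,3)->N->(0,3)
  grid max=3 at (0,3)
Step 4: ant0:(3,1)->N->(2,1) | ant1:(0,3)->S->(1,3) | ant2:(0,3)->S->(1,3)
  grid max=6 at (1,3)

(2,1) (1,3) (1,3)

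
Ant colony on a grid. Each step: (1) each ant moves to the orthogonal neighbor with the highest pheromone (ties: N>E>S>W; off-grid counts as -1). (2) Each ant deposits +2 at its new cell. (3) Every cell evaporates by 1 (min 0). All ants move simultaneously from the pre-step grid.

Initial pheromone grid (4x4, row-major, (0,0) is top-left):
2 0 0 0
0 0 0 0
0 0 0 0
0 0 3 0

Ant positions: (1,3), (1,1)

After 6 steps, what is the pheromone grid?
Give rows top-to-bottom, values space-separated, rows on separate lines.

After step 1: ants at (0,3),(0,1)
  1 1 0 1
  0 0 0 0
  0 0 0 0
  0 0 2 0
After step 2: ants at (1,3),(0,0)
  2 0 0 0
  0 0 0 1
  0 0 0 0
  0 0 1 0
After step 3: ants at (0,3),(0,1)
  1 1 0 1
  0 0 0 0
  0 0 0 0
  0 0 0 0
After step 4: ants at (1,3),(0,0)
  2 0 0 0
  0 0 0 1
  0 0 0 0
  0 0 0 0
After step 5: ants at (0,3),(0,1)
  1 1 0 1
  0 0 0 0
  0 0 0 0
  0 0 0 0
After step 6: ants at (1,3),(0,0)
  2 0 0 0
  0 0 0 1
  0 0 0 0
  0 0 0 0

2 0 0 0
0 0 0 1
0 0 0 0
0 0 0 0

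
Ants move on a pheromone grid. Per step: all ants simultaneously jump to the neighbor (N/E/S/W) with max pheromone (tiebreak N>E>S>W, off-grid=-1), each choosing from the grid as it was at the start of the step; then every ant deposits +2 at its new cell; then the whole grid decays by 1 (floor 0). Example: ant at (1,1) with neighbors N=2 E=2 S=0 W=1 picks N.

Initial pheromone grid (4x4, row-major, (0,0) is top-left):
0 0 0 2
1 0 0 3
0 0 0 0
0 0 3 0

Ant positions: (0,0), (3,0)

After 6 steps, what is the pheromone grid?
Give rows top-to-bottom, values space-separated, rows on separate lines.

After step 1: ants at (1,0),(2,0)
  0 0 0 1
  2 0 0 2
  1 0 0 0
  0 0 2 0
After step 2: ants at (2,0),(1,0)
  0 0 0 0
  3 0 0 1
  2 0 0 0
  0 0 1 0
After step 3: ants at (1,0),(2,0)
  0 0 0 0
  4 0 0 0
  3 0 0 0
  0 0 0 0
After step 4: ants at (2,0),(1,0)
  0 0 0 0
  5 0 0 0
  4 0 0 0
  0 0 0 0
After step 5: ants at (1,0),(2,0)
  0 0 0 0
  6 0 0 0
  5 0 0 0
  0 0 0 0
After step 6: ants at (2,0),(1,0)
  0 0 0 0
  7 0 0 0
  6 0 0 0
  0 0 0 0

0 0 0 0
7 0 0 0
6 0 0 0
0 0 0 0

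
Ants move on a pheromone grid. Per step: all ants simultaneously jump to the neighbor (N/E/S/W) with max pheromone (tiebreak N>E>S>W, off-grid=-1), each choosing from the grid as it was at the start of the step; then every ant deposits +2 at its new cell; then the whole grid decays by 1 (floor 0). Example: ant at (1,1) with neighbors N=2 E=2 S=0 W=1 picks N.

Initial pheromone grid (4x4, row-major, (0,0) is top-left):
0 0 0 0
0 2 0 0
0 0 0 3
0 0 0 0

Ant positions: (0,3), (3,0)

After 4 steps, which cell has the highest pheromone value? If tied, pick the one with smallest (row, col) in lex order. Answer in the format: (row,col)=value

Step 1: ant0:(0,3)->S->(1,3) | ant1:(3,0)->N->(2,0)
  grid max=2 at (2,3)
Step 2: ant0:(1,3)->S->(2,3) | ant1:(2,0)->N->(1,0)
  grid max=3 at (2,3)
Step 3: ant0:(2,3)->N->(1,3) | ant1:(1,0)->N->(0,0)
  grid max=2 at (2,3)
Step 4: ant0:(1,3)->S->(2,3) | ant1:(0,0)->E->(0,1)
  grid max=3 at (2,3)
Final grid:
  0 1 0 0
  0 0 0 0
  0 0 0 3
  0 0 0 0
Max pheromone 3 at (2,3)

Answer: (2,3)=3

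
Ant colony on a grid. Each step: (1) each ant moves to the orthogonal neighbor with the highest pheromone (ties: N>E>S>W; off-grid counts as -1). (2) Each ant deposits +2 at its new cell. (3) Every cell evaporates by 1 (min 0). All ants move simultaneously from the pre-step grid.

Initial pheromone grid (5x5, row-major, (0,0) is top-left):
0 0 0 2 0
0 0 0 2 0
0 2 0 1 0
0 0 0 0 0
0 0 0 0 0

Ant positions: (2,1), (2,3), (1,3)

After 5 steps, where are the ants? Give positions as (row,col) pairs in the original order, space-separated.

Step 1: ant0:(2,1)->N->(1,1) | ant1:(2,3)->N->(1,3) | ant2:(1,3)->N->(0,3)
  grid max=3 at (0,3)
Step 2: ant0:(1,1)->S->(2,1) | ant1:(1,3)->N->(0,3) | ant2:(0,3)->S->(1,3)
  grid max=4 at (0,3)
Step 3: ant0:(2,1)->N->(1,1) | ant1:(0,3)->S->(1,3) | ant2:(1,3)->N->(0,3)
  grid max=5 at (0,3)
Step 4: ant0:(1,1)->S->(2,1) | ant1:(1,3)->N->(0,3) | ant2:(0,3)->S->(1,3)
  grid max=6 at (0,3)
Step 5: ant0:(2,1)->N->(1,1) | ant1:(0,3)->S->(1,3) | ant2:(1,3)->N->(0,3)
  grid max=7 at (0,3)

(1,1) (1,3) (0,3)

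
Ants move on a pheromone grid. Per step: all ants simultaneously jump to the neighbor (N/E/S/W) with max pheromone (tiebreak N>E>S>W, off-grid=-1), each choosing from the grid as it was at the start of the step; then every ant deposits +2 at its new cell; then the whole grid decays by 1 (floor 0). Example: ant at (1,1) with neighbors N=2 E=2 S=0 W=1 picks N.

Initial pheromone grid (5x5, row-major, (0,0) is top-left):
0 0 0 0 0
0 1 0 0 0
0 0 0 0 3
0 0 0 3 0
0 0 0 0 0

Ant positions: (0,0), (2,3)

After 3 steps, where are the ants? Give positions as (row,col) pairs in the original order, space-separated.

Step 1: ant0:(0,0)->E->(0,1) | ant1:(2,3)->E->(2,4)
  grid max=4 at (2,4)
Step 2: ant0:(0,1)->E->(0,2) | ant1:(2,4)->N->(1,4)
  grid max=3 at (2,4)
Step 3: ant0:(0,2)->E->(0,3) | ant1:(1,4)->S->(2,4)
  grid max=4 at (2,4)

(0,3) (2,4)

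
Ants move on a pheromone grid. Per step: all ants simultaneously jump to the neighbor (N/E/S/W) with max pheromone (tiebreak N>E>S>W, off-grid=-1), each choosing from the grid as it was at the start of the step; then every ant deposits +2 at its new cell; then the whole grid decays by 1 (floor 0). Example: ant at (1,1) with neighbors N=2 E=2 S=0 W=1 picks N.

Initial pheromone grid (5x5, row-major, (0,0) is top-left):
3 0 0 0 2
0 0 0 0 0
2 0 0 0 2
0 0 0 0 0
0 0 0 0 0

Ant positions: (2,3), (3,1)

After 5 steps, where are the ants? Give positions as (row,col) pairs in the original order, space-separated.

Step 1: ant0:(2,3)->E->(2,4) | ant1:(3,1)->N->(2,1)
  grid max=3 at (2,4)
Step 2: ant0:(2,4)->N->(1,4) | ant1:(2,1)->W->(2,0)
  grid max=2 at (2,0)
Step 3: ant0:(1,4)->S->(2,4) | ant1:(2,0)->N->(1,0)
  grid max=3 at (2,4)
Step 4: ant0:(2,4)->N->(1,4) | ant1:(1,0)->S->(2,0)
  grid max=2 at (2,0)
Step 5: ant0:(1,4)->S->(2,4) | ant1:(2,0)->N->(1,0)
  grid max=3 at (2,4)

(2,4) (1,0)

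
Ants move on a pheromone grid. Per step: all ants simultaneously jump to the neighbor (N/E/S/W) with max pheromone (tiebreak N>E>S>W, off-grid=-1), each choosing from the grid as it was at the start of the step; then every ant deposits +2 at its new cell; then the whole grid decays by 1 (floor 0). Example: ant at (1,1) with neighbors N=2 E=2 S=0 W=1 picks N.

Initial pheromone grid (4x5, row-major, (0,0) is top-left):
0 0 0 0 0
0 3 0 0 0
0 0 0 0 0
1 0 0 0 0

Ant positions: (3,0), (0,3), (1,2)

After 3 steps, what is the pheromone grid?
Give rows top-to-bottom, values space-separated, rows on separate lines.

After step 1: ants at (2,0),(0,4),(1,1)
  0 0 0 0 1
  0 4 0 0 0
  1 0 0 0 0
  0 0 0 0 0
After step 2: ants at (1,0),(1,4),(0,1)
  0 1 0 0 0
  1 3 0 0 1
  0 0 0 0 0
  0 0 0 0 0
After step 3: ants at (1,1),(0,4),(1,1)
  0 0 0 0 1
  0 6 0 0 0
  0 0 0 0 0
  0 0 0 0 0

0 0 0 0 1
0 6 0 0 0
0 0 0 0 0
0 0 0 0 0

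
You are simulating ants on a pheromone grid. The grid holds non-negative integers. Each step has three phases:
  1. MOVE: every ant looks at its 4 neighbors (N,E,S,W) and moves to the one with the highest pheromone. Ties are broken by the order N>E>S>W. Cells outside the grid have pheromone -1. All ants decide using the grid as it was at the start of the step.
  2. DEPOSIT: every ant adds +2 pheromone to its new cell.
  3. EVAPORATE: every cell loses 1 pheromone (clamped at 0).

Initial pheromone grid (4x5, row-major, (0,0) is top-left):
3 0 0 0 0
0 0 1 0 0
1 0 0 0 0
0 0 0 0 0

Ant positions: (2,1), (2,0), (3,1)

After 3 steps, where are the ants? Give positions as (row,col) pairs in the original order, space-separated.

Step 1: ant0:(2,1)->W->(2,0) | ant1:(2,0)->N->(1,0) | ant2:(3,1)->N->(2,1)
  grid max=2 at (0,0)
Step 2: ant0:(2,0)->N->(1,0) | ant1:(1,0)->N->(0,0) | ant2:(2,1)->W->(2,0)
  grid max=3 at (0,0)
Step 3: ant0:(1,0)->N->(0,0) | ant1:(0,0)->S->(1,0) | ant2:(2,0)->N->(1,0)
  grid max=5 at (1,0)

(0,0) (1,0) (1,0)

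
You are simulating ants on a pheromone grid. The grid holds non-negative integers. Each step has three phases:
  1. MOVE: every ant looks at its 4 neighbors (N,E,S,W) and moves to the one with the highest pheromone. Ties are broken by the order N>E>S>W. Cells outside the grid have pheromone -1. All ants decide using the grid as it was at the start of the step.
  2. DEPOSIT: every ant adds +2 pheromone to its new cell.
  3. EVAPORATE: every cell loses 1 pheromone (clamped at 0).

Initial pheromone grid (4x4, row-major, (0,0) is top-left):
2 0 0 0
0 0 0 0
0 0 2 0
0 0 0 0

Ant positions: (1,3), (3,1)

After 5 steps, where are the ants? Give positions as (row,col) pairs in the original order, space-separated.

Step 1: ant0:(1,3)->N->(0,3) | ant1:(3,1)->N->(2,1)
  grid max=1 at (0,0)
Step 2: ant0:(0,3)->S->(1,3) | ant1:(2,1)->E->(2,2)
  grid max=2 at (2,2)
Step 3: ant0:(1,3)->N->(0,3) | ant1:(2,2)->N->(1,2)
  grid max=1 at (0,3)
Step 4: ant0:(0,3)->S->(1,3) | ant1:(1,2)->S->(2,2)
  grid max=2 at (2,2)
Step 5: ant0:(1,3)->N->(0,3) | ant1:(2,2)->N->(1,2)
  grid max=1 at (0,3)

(0,3) (1,2)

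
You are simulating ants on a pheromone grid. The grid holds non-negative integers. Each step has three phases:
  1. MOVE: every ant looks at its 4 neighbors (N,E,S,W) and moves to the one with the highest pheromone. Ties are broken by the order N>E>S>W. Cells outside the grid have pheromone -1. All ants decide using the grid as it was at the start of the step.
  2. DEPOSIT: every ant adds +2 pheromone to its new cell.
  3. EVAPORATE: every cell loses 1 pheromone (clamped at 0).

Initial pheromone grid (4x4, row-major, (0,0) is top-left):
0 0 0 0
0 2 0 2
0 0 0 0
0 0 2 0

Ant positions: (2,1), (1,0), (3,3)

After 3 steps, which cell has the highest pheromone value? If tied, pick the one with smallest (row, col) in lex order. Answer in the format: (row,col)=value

Answer: (1,1)=7

Derivation:
Step 1: ant0:(2,1)->N->(1,1) | ant1:(1,0)->E->(1,1) | ant2:(3,3)->W->(3,2)
  grid max=5 at (1,1)
Step 2: ant0:(1,1)->N->(0,1) | ant1:(1,1)->N->(0,1) | ant2:(3,2)->N->(2,2)
  grid max=4 at (1,1)
Step 3: ant0:(0,1)->S->(1,1) | ant1:(0,1)->S->(1,1) | ant2:(2,2)->S->(3,2)
  grid max=7 at (1,1)
Final grid:
  0 2 0 0
  0 7 0 0
  0 0 0 0
  0 0 3 0
Max pheromone 7 at (1,1)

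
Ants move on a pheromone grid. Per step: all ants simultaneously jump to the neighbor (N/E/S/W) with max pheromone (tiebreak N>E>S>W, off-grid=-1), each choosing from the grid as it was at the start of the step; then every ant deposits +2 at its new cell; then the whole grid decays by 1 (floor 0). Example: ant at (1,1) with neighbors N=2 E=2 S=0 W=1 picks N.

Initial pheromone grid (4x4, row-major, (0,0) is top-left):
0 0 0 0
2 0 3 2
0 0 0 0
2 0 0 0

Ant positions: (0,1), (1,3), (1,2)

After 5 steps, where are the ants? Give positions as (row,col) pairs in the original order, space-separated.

Step 1: ant0:(0,1)->E->(0,2) | ant1:(1,3)->W->(1,2) | ant2:(1,2)->E->(1,3)
  grid max=4 at (1,2)
Step 2: ant0:(0,2)->S->(1,2) | ant1:(1,2)->E->(1,3) | ant2:(1,3)->W->(1,2)
  grid max=7 at (1,2)
Step 3: ant0:(1,2)->E->(1,3) | ant1:(1,3)->W->(1,2) | ant2:(1,2)->E->(1,3)
  grid max=8 at (1,2)
Step 4: ant0:(1,3)->W->(1,2) | ant1:(1,2)->E->(1,3) | ant2:(1,3)->W->(1,2)
  grid max=11 at (1,2)
Step 5: ant0:(1,2)->E->(1,3) | ant1:(1,3)->W->(1,2) | ant2:(1,2)->E->(1,3)
  grid max=12 at (1,2)

(1,3) (1,2) (1,3)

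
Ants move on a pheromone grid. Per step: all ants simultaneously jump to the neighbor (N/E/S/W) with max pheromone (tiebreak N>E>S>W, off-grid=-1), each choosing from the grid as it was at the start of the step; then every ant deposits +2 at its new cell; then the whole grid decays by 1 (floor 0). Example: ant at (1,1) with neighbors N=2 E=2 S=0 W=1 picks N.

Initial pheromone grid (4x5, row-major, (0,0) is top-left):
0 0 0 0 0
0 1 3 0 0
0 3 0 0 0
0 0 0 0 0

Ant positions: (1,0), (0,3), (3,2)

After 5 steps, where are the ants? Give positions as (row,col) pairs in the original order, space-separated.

Step 1: ant0:(1,0)->E->(1,1) | ant1:(0,3)->E->(0,4) | ant2:(3,2)->N->(2,2)
  grid max=2 at (1,1)
Step 2: ant0:(1,1)->E->(1,2) | ant1:(0,4)->S->(1,4) | ant2:(2,2)->N->(1,2)
  grid max=5 at (1,2)
Step 3: ant0:(1,2)->W->(1,1) | ant1:(1,4)->N->(0,4) | ant2:(1,2)->W->(1,1)
  grid max=4 at (1,1)
Step 4: ant0:(1,1)->E->(1,2) | ant1:(0,4)->S->(1,4) | ant2:(1,1)->E->(1,2)
  grid max=7 at (1,2)
Step 5: ant0:(1,2)->W->(1,1) | ant1:(1,4)->N->(0,4) | ant2:(1,2)->W->(1,1)
  grid max=6 at (1,1)

(1,1) (0,4) (1,1)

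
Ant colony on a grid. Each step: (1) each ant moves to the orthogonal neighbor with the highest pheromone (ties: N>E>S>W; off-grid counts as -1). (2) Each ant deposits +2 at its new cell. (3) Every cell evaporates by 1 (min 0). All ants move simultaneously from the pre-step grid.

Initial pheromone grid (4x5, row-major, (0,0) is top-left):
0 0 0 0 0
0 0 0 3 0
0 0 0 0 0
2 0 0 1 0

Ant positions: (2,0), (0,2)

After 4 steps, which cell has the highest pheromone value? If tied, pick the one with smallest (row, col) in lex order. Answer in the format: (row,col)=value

Step 1: ant0:(2,0)->S->(3,0) | ant1:(0,2)->E->(0,3)
  grid max=3 at (3,0)
Step 2: ant0:(3,0)->N->(2,0) | ant1:(0,3)->S->(1,3)
  grid max=3 at (1,3)
Step 3: ant0:(2,0)->S->(3,0) | ant1:(1,3)->N->(0,3)
  grid max=3 at (3,0)
Step 4: ant0:(3,0)->N->(2,0) | ant1:(0,3)->S->(1,3)
  grid max=3 at (1,3)
Final grid:
  0 0 0 0 0
  0 0 0 3 0
  1 0 0 0 0
  2 0 0 0 0
Max pheromone 3 at (1,3)

Answer: (1,3)=3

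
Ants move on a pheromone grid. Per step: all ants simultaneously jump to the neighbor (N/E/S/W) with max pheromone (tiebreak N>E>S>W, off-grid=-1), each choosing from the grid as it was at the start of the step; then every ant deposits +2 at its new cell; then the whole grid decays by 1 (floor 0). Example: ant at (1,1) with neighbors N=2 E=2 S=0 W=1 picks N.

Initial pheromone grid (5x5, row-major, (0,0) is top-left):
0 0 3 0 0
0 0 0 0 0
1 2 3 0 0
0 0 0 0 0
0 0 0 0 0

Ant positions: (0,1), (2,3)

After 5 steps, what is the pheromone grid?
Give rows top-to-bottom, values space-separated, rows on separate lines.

After step 1: ants at (0,2),(2,2)
  0 0 4 0 0
  0 0 0 0 0
  0 1 4 0 0
  0 0 0 0 0
  0 0 0 0 0
After step 2: ants at (0,3),(2,1)
  0 0 3 1 0
  0 0 0 0 0
  0 2 3 0 0
  0 0 0 0 0
  0 0 0 0 0
After step 3: ants at (0,2),(2,2)
  0 0 4 0 0
  0 0 0 0 0
  0 1 4 0 0
  0 0 0 0 0
  0 0 0 0 0
After step 4: ants at (0,3),(2,1)
  0 0 3 1 0
  0 0 0 0 0
  0 2 3 0 0
  0 0 0 0 0
  0 0 0 0 0
After step 5: ants at (0,2),(2,2)
  0 0 4 0 0
  0 0 0 0 0
  0 1 4 0 0
  0 0 0 0 0
  0 0 0 0 0

0 0 4 0 0
0 0 0 0 0
0 1 4 0 0
0 0 0 0 0
0 0 0 0 0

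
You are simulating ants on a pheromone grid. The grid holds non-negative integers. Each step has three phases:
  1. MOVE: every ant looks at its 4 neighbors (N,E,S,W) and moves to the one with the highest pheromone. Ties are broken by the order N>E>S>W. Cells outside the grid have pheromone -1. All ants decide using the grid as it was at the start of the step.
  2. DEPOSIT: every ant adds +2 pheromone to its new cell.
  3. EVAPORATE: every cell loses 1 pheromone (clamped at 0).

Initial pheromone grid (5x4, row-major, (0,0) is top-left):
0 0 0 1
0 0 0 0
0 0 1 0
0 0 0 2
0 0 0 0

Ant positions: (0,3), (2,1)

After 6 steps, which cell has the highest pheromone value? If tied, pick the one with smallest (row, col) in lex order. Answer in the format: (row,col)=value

Step 1: ant0:(0,3)->S->(1,3) | ant1:(2,1)->E->(2,2)
  grid max=2 at (2,2)
Step 2: ant0:(1,3)->N->(0,3) | ant1:(2,2)->N->(1,2)
  grid max=1 at (0,3)
Step 3: ant0:(0,3)->S->(1,3) | ant1:(1,2)->S->(2,2)
  grid max=2 at (2,2)
Step 4: ant0:(1,3)->N->(0,3) | ant1:(2,2)->N->(1,2)
  grid max=1 at (0,3)
Step 5: ant0:(0,3)->S->(1,3) | ant1:(1,2)->S->(2,2)
  grid max=2 at (2,2)
Step 6: ant0:(1,3)->N->(0,3) | ant1:(2,2)->N->(1,2)
  grid max=1 at (0,3)
Final grid:
  0 0 0 1
  0 0 1 0
  0 0 1 0
  0 0 0 0
  0 0 0 0
Max pheromone 1 at (0,3)

Answer: (0,3)=1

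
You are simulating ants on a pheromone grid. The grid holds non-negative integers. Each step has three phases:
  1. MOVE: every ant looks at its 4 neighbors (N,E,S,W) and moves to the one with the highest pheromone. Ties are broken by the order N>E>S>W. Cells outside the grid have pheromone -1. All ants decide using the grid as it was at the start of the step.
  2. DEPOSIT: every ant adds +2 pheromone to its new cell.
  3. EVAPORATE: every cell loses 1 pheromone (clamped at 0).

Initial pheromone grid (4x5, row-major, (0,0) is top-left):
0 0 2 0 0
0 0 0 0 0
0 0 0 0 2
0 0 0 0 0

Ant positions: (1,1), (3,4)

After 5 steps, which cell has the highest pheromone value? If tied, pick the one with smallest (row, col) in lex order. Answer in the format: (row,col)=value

Step 1: ant0:(1,1)->N->(0,1) | ant1:(3,4)->N->(2,4)
  grid max=3 at (2,4)
Step 2: ant0:(0,1)->E->(0,2) | ant1:(2,4)->N->(1,4)
  grid max=2 at (0,2)
Step 3: ant0:(0,2)->E->(0,3) | ant1:(1,4)->S->(2,4)
  grid max=3 at (2,4)
Step 4: ant0:(0,3)->W->(0,2) | ant1:(2,4)->N->(1,4)
  grid max=2 at (0,2)
Step 5: ant0:(0,2)->E->(0,3) | ant1:(1,4)->S->(2,4)
  grid max=3 at (2,4)
Final grid:
  0 0 1 1 0
  0 0 0 0 0
  0 0 0 0 3
  0 0 0 0 0
Max pheromone 3 at (2,4)

Answer: (2,4)=3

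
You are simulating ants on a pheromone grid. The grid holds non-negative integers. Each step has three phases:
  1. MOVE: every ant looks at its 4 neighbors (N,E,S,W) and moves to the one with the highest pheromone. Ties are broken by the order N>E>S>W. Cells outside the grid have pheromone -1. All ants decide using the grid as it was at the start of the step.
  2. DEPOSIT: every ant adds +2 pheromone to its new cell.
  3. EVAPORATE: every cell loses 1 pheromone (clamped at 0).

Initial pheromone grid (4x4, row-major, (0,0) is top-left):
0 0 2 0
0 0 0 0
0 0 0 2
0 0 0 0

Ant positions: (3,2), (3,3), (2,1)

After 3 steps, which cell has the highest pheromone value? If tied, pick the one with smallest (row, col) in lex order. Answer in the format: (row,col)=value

Answer: (2,3)=5

Derivation:
Step 1: ant0:(3,2)->N->(2,2) | ant1:(3,3)->N->(2,3) | ant2:(2,1)->N->(1,1)
  grid max=3 at (2,3)
Step 2: ant0:(2,2)->E->(2,3) | ant1:(2,3)->W->(2,2) | ant2:(1,1)->N->(0,1)
  grid max=4 at (2,3)
Step 3: ant0:(2,3)->W->(2,2) | ant1:(2,2)->E->(2,3) | ant2:(0,1)->E->(0,2)
  grid max=5 at (2,3)
Final grid:
  0 0 1 0
  0 0 0 0
  0 0 3 5
  0 0 0 0
Max pheromone 5 at (2,3)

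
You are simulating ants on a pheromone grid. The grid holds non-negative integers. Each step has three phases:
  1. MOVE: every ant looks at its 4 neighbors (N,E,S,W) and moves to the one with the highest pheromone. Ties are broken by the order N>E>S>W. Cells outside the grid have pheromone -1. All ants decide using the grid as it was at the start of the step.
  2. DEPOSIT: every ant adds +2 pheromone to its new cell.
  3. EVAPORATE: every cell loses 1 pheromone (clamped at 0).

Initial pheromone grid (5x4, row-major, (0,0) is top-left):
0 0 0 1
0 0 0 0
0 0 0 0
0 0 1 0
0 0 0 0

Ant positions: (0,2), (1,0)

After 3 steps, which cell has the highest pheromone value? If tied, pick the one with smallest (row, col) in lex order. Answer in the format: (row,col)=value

Answer: (0,3)=2

Derivation:
Step 1: ant0:(0,2)->E->(0,3) | ant1:(1,0)->N->(0,0)
  grid max=2 at (0,3)
Step 2: ant0:(0,3)->S->(1,3) | ant1:(0,0)->E->(0,1)
  grid max=1 at (0,1)
Step 3: ant0:(1,3)->N->(0,3) | ant1:(0,1)->E->(0,2)
  grid max=2 at (0,3)
Final grid:
  0 0 1 2
  0 0 0 0
  0 0 0 0
  0 0 0 0
  0 0 0 0
Max pheromone 2 at (0,3)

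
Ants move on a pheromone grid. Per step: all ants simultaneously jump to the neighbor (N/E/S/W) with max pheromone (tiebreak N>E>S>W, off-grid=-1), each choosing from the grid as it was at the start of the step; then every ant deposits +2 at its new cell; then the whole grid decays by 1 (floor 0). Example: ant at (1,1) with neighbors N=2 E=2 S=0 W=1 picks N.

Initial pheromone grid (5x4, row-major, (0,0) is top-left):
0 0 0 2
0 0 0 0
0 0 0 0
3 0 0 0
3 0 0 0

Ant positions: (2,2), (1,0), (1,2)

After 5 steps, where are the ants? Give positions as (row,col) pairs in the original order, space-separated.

Step 1: ant0:(2,2)->N->(1,2) | ant1:(1,0)->N->(0,0) | ant2:(1,2)->N->(0,2)
  grid max=2 at (3,0)
Step 2: ant0:(1,2)->N->(0,2) | ant1:(0,0)->E->(0,1) | ant2:(0,2)->E->(0,3)
  grid max=2 at (0,2)
Step 3: ant0:(0,2)->E->(0,3) | ant1:(0,1)->E->(0,2) | ant2:(0,3)->W->(0,2)
  grid max=5 at (0,2)
Step 4: ant0:(0,3)->W->(0,2) | ant1:(0,2)->E->(0,3) | ant2:(0,2)->E->(0,3)
  grid max=6 at (0,2)
Step 5: ant0:(0,2)->E->(0,3) | ant1:(0,3)->W->(0,2) | ant2:(0,3)->W->(0,2)
  grid max=9 at (0,2)

(0,3) (0,2) (0,2)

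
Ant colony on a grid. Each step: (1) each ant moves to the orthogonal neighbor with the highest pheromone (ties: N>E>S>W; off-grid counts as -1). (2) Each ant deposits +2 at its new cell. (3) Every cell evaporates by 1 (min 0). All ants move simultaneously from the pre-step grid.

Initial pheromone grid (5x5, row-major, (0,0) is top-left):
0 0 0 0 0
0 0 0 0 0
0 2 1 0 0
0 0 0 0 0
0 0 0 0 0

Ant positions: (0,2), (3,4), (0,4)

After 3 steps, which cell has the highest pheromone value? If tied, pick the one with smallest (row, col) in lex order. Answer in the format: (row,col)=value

Step 1: ant0:(0,2)->E->(0,3) | ant1:(3,4)->N->(2,4) | ant2:(0,4)->S->(1,4)
  grid max=1 at (0,3)
Step 2: ant0:(0,3)->E->(0,4) | ant1:(2,4)->N->(1,4) | ant2:(1,4)->S->(2,4)
  grid max=2 at (1,4)
Step 3: ant0:(0,4)->S->(1,4) | ant1:(1,4)->S->(2,4) | ant2:(2,4)->N->(1,4)
  grid max=5 at (1,4)
Final grid:
  0 0 0 0 0
  0 0 0 0 5
  0 0 0 0 3
  0 0 0 0 0
  0 0 0 0 0
Max pheromone 5 at (1,4)

Answer: (1,4)=5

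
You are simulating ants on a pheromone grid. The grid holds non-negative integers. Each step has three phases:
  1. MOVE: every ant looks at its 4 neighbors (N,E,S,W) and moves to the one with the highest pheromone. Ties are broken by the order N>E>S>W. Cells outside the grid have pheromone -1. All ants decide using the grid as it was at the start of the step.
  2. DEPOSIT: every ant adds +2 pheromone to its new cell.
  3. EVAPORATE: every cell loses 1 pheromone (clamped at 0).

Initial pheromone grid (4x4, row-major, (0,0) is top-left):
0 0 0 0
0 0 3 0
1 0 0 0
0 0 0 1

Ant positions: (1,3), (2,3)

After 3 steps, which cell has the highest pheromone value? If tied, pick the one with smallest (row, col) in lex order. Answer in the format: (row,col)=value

Answer: (1,2)=4

Derivation:
Step 1: ant0:(1,3)->W->(1,2) | ant1:(2,3)->S->(3,3)
  grid max=4 at (1,2)
Step 2: ant0:(1,2)->N->(0,2) | ant1:(3,3)->N->(2,3)
  grid max=3 at (1,2)
Step 3: ant0:(0,2)->S->(1,2) | ant1:(2,3)->S->(3,3)
  grid max=4 at (1,2)
Final grid:
  0 0 0 0
  0 0 4 0
  0 0 0 0
  0 0 0 2
Max pheromone 4 at (1,2)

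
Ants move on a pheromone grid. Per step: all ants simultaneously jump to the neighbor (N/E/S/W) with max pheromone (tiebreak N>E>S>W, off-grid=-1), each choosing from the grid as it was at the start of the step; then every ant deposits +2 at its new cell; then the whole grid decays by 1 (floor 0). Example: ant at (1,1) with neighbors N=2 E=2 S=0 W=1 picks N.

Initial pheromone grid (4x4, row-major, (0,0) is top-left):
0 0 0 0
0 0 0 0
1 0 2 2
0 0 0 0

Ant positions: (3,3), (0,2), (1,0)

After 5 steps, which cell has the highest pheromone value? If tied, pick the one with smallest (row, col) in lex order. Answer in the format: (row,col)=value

Answer: (2,3)=7

Derivation:
Step 1: ant0:(3,3)->N->(2,3) | ant1:(0,2)->E->(0,3) | ant2:(1,0)->S->(2,0)
  grid max=3 at (2,3)
Step 2: ant0:(2,3)->W->(2,2) | ant1:(0,3)->S->(1,3) | ant2:(2,0)->N->(1,0)
  grid max=2 at (2,2)
Step 3: ant0:(2,2)->E->(2,3) | ant1:(1,3)->S->(2,3) | ant2:(1,0)->S->(2,0)
  grid max=5 at (2,3)
Step 4: ant0:(2,3)->W->(2,2) | ant1:(2,3)->W->(2,2) | ant2:(2,0)->N->(1,0)
  grid max=4 at (2,2)
Step 5: ant0:(2,2)->E->(2,3) | ant1:(2,2)->E->(2,3) | ant2:(1,0)->S->(2,0)
  grid max=7 at (2,3)
Final grid:
  0 0 0 0
  0 0 0 0
  2 0 3 7
  0 0 0 0
Max pheromone 7 at (2,3)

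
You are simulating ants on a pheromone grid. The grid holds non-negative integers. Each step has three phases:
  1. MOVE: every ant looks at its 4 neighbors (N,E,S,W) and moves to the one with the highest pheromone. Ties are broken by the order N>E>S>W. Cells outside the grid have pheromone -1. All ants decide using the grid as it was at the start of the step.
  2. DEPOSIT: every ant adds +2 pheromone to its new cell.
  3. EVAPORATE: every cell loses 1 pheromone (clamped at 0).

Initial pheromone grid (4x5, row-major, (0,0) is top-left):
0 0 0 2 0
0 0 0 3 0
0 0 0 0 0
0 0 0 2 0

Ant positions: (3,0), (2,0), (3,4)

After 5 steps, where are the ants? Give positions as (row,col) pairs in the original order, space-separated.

Step 1: ant0:(3,0)->N->(2,0) | ant1:(2,0)->N->(1,0) | ant2:(3,4)->W->(3,3)
  grid max=3 at (3,3)
Step 2: ant0:(2,0)->N->(1,0) | ant1:(1,0)->S->(2,0) | ant2:(3,3)->N->(2,3)
  grid max=2 at (1,0)
Step 3: ant0:(1,0)->S->(2,0) | ant1:(2,0)->N->(1,0) | ant2:(2,3)->S->(3,3)
  grid max=3 at (1,0)
Step 4: ant0:(2,0)->N->(1,0) | ant1:(1,0)->S->(2,0) | ant2:(3,3)->N->(2,3)
  grid max=4 at (1,0)
Step 5: ant0:(1,0)->S->(2,0) | ant1:(2,0)->N->(1,0) | ant2:(2,3)->S->(3,3)
  grid max=5 at (1,0)

(2,0) (1,0) (3,3)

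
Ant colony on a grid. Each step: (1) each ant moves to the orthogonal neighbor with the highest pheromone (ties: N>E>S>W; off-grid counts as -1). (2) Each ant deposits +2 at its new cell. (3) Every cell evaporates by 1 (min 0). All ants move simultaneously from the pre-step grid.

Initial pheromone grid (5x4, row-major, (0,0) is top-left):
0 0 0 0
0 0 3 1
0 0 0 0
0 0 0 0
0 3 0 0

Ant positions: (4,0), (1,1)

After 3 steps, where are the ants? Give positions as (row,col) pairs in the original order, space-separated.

Step 1: ant0:(4,0)->E->(4,1) | ant1:(1,1)->E->(1,2)
  grid max=4 at (1,2)
Step 2: ant0:(4,1)->N->(3,1) | ant1:(1,2)->N->(0,2)
  grid max=3 at (1,2)
Step 3: ant0:(3,1)->S->(4,1) | ant1:(0,2)->S->(1,2)
  grid max=4 at (1,2)

(4,1) (1,2)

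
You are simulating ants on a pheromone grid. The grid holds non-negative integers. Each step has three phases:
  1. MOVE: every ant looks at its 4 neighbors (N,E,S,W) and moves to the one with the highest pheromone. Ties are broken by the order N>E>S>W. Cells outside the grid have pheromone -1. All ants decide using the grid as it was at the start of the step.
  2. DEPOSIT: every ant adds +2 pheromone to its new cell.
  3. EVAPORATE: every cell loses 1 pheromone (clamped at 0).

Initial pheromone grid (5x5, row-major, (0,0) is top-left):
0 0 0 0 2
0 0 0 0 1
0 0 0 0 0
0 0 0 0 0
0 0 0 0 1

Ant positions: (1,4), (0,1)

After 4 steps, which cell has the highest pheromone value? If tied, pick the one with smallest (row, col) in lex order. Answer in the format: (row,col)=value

Step 1: ant0:(1,4)->N->(0,4) | ant1:(0,1)->E->(0,2)
  grid max=3 at (0,4)
Step 2: ant0:(0,4)->S->(1,4) | ant1:(0,2)->E->(0,3)
  grid max=2 at (0,4)
Step 3: ant0:(1,4)->N->(0,4) | ant1:(0,3)->E->(0,4)
  grid max=5 at (0,4)
Step 4: ant0:(0,4)->S->(1,4) | ant1:(0,4)->S->(1,4)
  grid max=4 at (0,4)
Final grid:
  0 0 0 0 4
  0 0 0 0 3
  0 0 0 0 0
  0 0 0 0 0
  0 0 0 0 0
Max pheromone 4 at (0,4)

Answer: (0,4)=4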